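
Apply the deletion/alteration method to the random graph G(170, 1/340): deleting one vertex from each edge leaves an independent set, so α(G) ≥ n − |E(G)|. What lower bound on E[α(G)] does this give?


E[|E(G)|] = C(170, 2)·p = 14365 · (1/340) = 169/4.
E[α(G)] ≥ n − E[|E(G)|] = 170 − 169/4 = 511/4.
Numerically: ≈ 127.750000.
(This is only a lower bound; the true E[α(G)] may be larger.)

E[α(G)] ≥ 511/4 ≈ 127.750000.


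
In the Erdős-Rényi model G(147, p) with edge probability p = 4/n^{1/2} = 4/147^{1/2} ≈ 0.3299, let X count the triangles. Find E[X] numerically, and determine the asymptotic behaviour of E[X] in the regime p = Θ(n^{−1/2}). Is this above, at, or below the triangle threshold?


Number of potential triangles: C(147, 3) = 518665.
Each occurs with probability p³ ≈ (0.3299)³ ≈ 3.590905e-02.
By linearity: E[X] = C(147, 3)·p³ ≈ 518665 · 3.590905e-02 ≈ 18624.7698.
Since α = 1/2 < 1, p = c/n^{1/2} ≫ 1/n is above the triangle threshold p ~ 1/n. Asymptotically E[X] ~ (c³/6)·n^{3(1−α)} = (4³/6)·n^{1.5} → ∞; triangles are abundant w.h.p.

E[X] ≈ 18624.7698; in regime p = Θ(1/n^{1/2}) E[X] diverges (above the triangle threshold p ~ 1/n).


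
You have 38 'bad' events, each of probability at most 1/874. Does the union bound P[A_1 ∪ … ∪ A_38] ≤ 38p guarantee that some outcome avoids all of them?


Union bound: P[∪_{i=1}^{38} A_i] ≤ Σ_i P[A_i] ≤ 38·p = 38·(1/874) = 1/23.
Numerically: 1/23 ≈ 0.0435.
Is 1/23 < 1? YES.
Since P[∪ A_i] ≤ 1/23 < 1, the complement has P[∩ A_i^c] ≥ 1 − 1/23 = 22/23 > 0, so some outcome avoids every A_i.

38·p = 1/23 ≈ 0.0435; existence CERTIFIED by the union bound.


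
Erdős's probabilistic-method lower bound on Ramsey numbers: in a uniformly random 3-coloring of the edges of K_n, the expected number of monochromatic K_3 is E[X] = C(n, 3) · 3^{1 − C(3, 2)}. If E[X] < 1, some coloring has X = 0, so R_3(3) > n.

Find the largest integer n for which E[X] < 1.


We need C(n, 3) · 3^{1 − 3} < 1, i.e. C(n, 3) < 3^{3 − 1} = 9.
Check values of n near the boundary:
  n = 3: C(3, 3) = 1; 1 < 9? YES
  n = 4: C(4, 3) = 4; 4 < 9? YES
  n = 5: C(5, 3) = 10; 10 < 9? NO
  n = 6: C(6, 3) = 20; 20 < 9? NO
  n = 7: C(7, 3) = 35; 35 < 9? NO
The largest n with C(n, 3) < 9 is n = 4 (where E[X] = 4/9 ≈ 0.44444). Hence R_3(3) > 4, i.e. R_3(3) ≥ 5.

Largest n = 4; hence R_3(3) > 4.


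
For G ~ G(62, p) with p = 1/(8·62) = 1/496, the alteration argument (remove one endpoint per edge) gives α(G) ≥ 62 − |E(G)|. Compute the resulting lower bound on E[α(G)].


E[|E(G)|] = C(62, 2)·p = 1891 · (1/496) = 61/16.
E[α(G)] ≥ n − E[|E(G)|] = 62 − 61/16 = 931/16.
Numerically: ≈ 58.187500.
(This is only a lower bound; the true E[α(G)] may be larger.)

E[α(G)] ≥ 931/16 ≈ 58.187500.


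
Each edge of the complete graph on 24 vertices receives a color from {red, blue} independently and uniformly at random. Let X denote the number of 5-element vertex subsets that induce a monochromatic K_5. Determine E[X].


Let X = Σ_S X_S over the C(24, 5) = 42504 subsets S of size 5, where X_S = 1 if the K_5 on S is monochromatic.
For a fixed S, the K_5 on S has C(5, 2) = 10 edges. P[all 10 edges red] = (1/2)^10, and likewise for blue, so P[monochromatic] = 2·(1/2)^10 = 2^{1 − 10} = 1/512.
Summing: E[X] = C(24, 5) · 2^{1 − 10} = 42504 · 1/512 = 5313/64.
Numerically: E[X] ≈ 83.0156.

E[X] = C(24,5)·2^(1−C(5,2)) = 5313/64 ≈ 83.0156.


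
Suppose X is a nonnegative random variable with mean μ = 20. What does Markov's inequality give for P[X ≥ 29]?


μ = E[X] = 20, a = 29.
Markov: P[X ≥ 29] ≤ μ/a = (20)/29 = 20/29.
Numerically: ≈ 0.6897.
(Since a = 29 > μ = 20.0000, the bound 20/29 is < 1 and informative.)

P[X ≥ 29] ≤ 20/29 ≈ 0.6897.


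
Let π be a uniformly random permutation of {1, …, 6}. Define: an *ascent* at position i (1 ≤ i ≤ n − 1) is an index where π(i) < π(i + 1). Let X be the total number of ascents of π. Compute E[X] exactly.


Write X = Σ X_I over i = 1, …, 5, with X_I the indicator of one ascent.
There are 5 indicators.
For each fixed i, the pair (π(i), π(i+1)) is a uniformly random ordered pair of distinct values from {1, …, 6}; by symmetry P[π(i) < π(i+1)] = 1/2.
By linearity: E[X] = 5 · (1/2) = (6 − 1) · (1/2) = 5/2 ≈ 2.500.

E[X] = 5/2 = 2.500.


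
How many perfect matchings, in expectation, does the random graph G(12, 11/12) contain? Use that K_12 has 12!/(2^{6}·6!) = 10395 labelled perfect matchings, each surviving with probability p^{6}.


K_12 has 12!/(2^{6}·6!) = 10395 labelled perfect matchings.
For each such perfect matching H, let X_H = 1 if all 6 edges of H are present in G. Then P[X_H = 1] = p^{6} = (11/12)^{6} = 1771561/2985984.
By linearity of expectation: E[X] = Σ_H E[X_H] = 10395 · p^{6} = 10395 · 1771561/2985984 = 682050985/110592.
Numerically: E[X] ≈ 6167.3.

E[X] = 10395 · (11/12)^{6} = 682050985/110592 ≈ 6167.3.


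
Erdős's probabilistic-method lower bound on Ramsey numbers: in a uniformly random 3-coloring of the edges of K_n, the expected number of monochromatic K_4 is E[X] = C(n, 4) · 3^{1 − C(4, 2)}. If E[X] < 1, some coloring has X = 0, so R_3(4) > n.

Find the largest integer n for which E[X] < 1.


We need C(n, 4) · 3^{1 − 6} < 1, i.e. C(n, 4) < 3^{6 − 1} = 243.
Check values of n near the boundary:
  n = 6: C(6, 4) = 15; 15 < 243? YES
  n = 7: C(7, 4) = 35; 35 < 243? YES
  n = 8: C(8, 4) = 70; 70 < 243? YES
  n = 9: C(9, 4) = 126; 126 < 243? YES
  n = 10: C(10, 4) = 210; 210 < 243? YES
  n = 11: C(11, 4) = 330; 330 < 243? NO
  n = 12: C(12, 4) = 495; 495 < 243? NO
  n = 13: C(13, 4) = 715; 715 < 243? NO
The largest n with C(n, 4) < 243 is n = 10 (where E[X] = 70/81 ≈ 0.864198). Hence R_3(4) > 10, i.e. R_3(4) ≥ 11.

Largest n = 10; hence R_3(4) > 10.


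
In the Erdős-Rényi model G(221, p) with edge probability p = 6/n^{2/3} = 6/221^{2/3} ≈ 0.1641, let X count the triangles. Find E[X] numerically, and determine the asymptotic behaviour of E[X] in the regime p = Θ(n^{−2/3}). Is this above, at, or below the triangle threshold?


Number of potential triangles: C(221, 3) = 1774630.
Each occurs with probability p³ ≈ (0.1641)³ ≈ 4.422514e-03.
By linearity: E[X] = C(221, 3)·p³ ≈ 1774630 · 4.422514e-03 ≈ 7848.3258.
Since α = 2/3 < 1, p = c/n^{2/3} ≫ 1/n is above the triangle threshold p ~ 1/n. Asymptotically E[X] ~ (c³/6)·n^{3(1−α)} = (6³/6)·n^{1} → ∞; triangles are abundant w.h.p.

E[X] ≈ 7848.3258; in regime p = Θ(1/n^{2/3}) E[X] diverges (above the triangle threshold p ~ 1/n).


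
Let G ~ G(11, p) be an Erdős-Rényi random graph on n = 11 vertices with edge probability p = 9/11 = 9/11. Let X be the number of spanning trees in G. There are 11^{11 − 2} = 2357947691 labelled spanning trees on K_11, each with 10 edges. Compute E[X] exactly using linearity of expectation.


K_11 has 11^{11 − 2} = 2357947691 labelled spanning trees.
For each such spanning tree H, let X_H = 1 if all 10 edges of H are present in G. Then P[X_H = 1] = p^{10} = (9/11)^{10} = 3486784401/25937424601.
Summing the indicators: E[X] = Σ_H E[X_H] = 2357947691 · p^{10} = 2357947691 · 3486784401/25937424601 = 3486784401/11.
Numerically: E[X] ≈ 3.17e+08.

E[X] = 2357947691 · (9/11)^{10} = 3486784401/11 ≈ 3.17e+08.


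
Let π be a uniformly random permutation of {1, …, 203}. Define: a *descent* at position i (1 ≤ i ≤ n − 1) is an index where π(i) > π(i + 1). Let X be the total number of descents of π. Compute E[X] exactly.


Write X = Σ X_I over i = 1, …, 202, with X_I the indicator of one descent.
There are 202 indicators.
For each fixed i, the pair (π(i), π(i+1)) is a uniformly random ordered pair of distinct values from {1, …, 203}; by symmetry P[π(i) > π(i+1)] = 1/2.
By linearity: E[X] = 202 · (1/2) = (203 − 1) · (1/2) = 101 ≈ 101.00000.

E[X] = 101 = 101.00000.


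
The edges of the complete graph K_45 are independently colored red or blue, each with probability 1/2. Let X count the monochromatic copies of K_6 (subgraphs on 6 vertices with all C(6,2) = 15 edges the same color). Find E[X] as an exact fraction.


Let X = Σ_S X_S over the C(45, 6) = 8145060 subsets S of size 6, where X_S = 1 if the K_6 on S is monochromatic.
For a fixed S, the K_6 on S has C(6, 2) = 15 edges. P[all 15 edges red] = (1/2)^15, and likewise for blue, so P[monochromatic] = 2·(1/2)^15 = 2^{1 − 15} = 1/16384.
By linearity of expectation: E[X] = C(45, 6) · 2^{1 − 15} = 8145060 · 1/16384 = 2036265/4096.
Numerically: E[X] ≈ 497.135010.

E[X] = C(45,6)·2^(1−C(6,2)) = 2036265/4096 ≈ 497.135010.


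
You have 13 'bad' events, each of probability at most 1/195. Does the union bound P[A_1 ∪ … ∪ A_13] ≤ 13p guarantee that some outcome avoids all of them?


Union bound: P[∪_{i=1}^{13} A_i] ≤ Σ_i P[A_i] ≤ 13·p = 13·(1/195) = 1/15.
Numerically: 1/15 ≈ 0.06667.
Is 1/15 < 1? YES.
Since P[∪ A_i] ≤ 1/15 < 1, the complement has P[∩ A_i^c] ≥ 1 − 1/15 = 14/15 > 0, so some outcome avoids every A_i.

13·p = 1/15 ≈ 0.06667; existence CERTIFIED by the union bound.


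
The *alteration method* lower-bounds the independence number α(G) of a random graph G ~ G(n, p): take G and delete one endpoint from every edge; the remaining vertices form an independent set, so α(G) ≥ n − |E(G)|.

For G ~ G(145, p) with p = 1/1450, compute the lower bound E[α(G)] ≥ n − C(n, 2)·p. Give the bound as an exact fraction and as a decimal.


E[|E(G)|] = C(145, 2)·p = 10440 · (1/1450) = 36/5.
E[α(G)] ≥ n − E[|E(G)|] = 145 − 36/5 = 689/5.
Numerically: ≈ 137.8000.
(This is only a lower bound; the true E[α(G)] may be larger.)

E[α(G)] ≥ 689/5 ≈ 137.8000.


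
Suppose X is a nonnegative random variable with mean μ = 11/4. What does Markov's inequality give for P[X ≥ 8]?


μ = E[X] = 11/4, a = 8.
Markov: P[X ≥ 8] ≤ μ/a = (11/4)/8 = 11/32.
Numerically: ≈ 0.344.
(Since a = 8 > μ = 2.750, the bound 11/32 is < 1 and informative.)

P[X ≥ 8] ≤ 11/32 ≈ 0.344.


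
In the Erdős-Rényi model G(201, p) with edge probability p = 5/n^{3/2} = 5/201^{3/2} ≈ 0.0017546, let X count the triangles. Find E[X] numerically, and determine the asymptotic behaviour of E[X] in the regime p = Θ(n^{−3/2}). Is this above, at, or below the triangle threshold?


Number of potential triangles: C(201, 3) = 1333300.
Each occurs with probability p³ ≈ (0.0017546)³ ≈ 5.4016663e-09.
By linearity: E[X] = C(201, 3)·p³ ≈ 1333300 · 5.4016663e-09 ≈ 0.00720.
Since α = 3/2 > 1, p = c/n^{3/2} = o(1/n) is below the triangle threshold p ~ 1/n. Asymptotically E[X] ~ (c³/6)·n^{3(1−α)} = (5³/6)·n^{-1.5} → 0, so by Markov's inequality G has no triangles w.h.p.

E[X] ≈ 0.00720; in regime p = Θ(1/n^{3/2}) E[X] tends to 0 (below the triangle threshold p ~ 1/n).


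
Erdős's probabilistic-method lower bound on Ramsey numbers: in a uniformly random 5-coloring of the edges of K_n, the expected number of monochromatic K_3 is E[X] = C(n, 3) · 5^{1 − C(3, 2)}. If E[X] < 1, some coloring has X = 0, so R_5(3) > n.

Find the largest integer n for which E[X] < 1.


We need C(n, 3) · 5^{1 − 3} < 1, i.e. C(n, 3) < 5^{3 − 1} = 25.
Check values of n near the boundary:
  n = 4: C(4, 3) = 4; 4 < 25? YES
  n = 5: C(5, 3) = 10; 10 < 25? YES
  n = 6: C(6, 3) = 20; 20 < 25? YES
  n = 7: C(7, 3) = 35; 35 < 25? NO
  n = 8: C(8, 3) = 56; 56 < 25? NO
The largest n with C(n, 3) < 25 is n = 6 (where E[X] = 4/5 ≈ 0.80000). Hence R_5(3) > 6, i.e. R_5(3) ≥ 7.

Largest n = 6; hence R_5(3) > 6.


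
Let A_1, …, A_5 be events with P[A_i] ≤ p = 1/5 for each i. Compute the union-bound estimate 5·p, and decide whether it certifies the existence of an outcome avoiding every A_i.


Union bound: P[∪_{i=1}^{5} A_i] ≤ Σ_i P[A_i] ≤ 5·p = 5·(1/5) = 1.
Numerically: 1 ≈ 1.0000.
Is 1 < 1? NO.
Since the bound 1 is ≥ 1, the union bound is uninformative here; it does NOT by itself certify existence.

5·p = 1 ≈ 1.0000; existence NOT certified by the union bound.


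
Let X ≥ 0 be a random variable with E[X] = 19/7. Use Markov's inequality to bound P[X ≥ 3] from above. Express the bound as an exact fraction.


μ = E[X] = 19/7, a = 3.
Markov: P[X ≥ 3] ≤ μ/a = (19/7)/3 = 19/21.
Numerically: ≈ 0.904762.
(Since a = 3 > μ = 2.714286, the bound 19/21 is < 1 and informative.)

P[X ≥ 3] ≤ 19/21 ≈ 0.904762.


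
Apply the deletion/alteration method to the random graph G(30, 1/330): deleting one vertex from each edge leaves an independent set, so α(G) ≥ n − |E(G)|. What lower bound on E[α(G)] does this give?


E[|E(G)|] = C(30, 2)·p = 435 · (1/330) = 29/22.
E[α(G)] ≥ n − E[|E(G)|] = 30 − 29/22 = 631/22.
Numerically: ≈ 28.682.
(This is only a lower bound; the true E[α(G)] may be larger.)

E[α(G)] ≥ 631/22 ≈ 28.682.


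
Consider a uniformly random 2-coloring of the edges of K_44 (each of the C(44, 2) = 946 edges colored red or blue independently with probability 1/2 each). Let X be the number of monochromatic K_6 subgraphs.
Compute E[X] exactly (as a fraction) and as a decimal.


Let X = Σ_S X_S over the C(44, 6) = 7059052 subsets S of size 6, where X_S = 1 if the K_6 on S is monochromatic.
For a fixed S, the K_6 on S has C(6, 2) = 15 edges. P[all 15 edges red] = (1/2)^15, and likewise for blue, so P[monochromatic] = 2·(1/2)^15 = 2^{1 − 15} = 1/16384.
Summing: E[X] = C(44, 6) · 2^{1 − 15} = 7059052 · 1/16384 = 1764763/4096.
Numerically: E[X] ≈ 430.8503.

E[X] = C(44,6)·2^(1−C(6,2)) = 1764763/4096 ≈ 430.8503.


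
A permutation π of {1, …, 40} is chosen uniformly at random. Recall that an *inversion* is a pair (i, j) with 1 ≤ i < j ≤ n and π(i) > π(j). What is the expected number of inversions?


Write X = Σ X_I over the C(40, 2) = 780 pairs i < j, with X_I the indicator of one inversion.
There are 780 indicators.
For each fixed pair i < j, the values π(i) and π(j) are two distinct elements of {1, …, 40} in uniformly random order; by symmetry P[π(i) > π(j)] = 1/2.
By linearity: E[X] = 780 · (1/2) = C(40, 2) · (1/2) = 780/2 = 390 ≈ 390.000.

E[X] = 390 = 390.000.


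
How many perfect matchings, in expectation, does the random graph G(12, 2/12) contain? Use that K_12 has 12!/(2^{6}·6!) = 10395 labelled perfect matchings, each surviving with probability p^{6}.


K_12 has 12!/(2^{6}·6!) = 10395 labelled perfect matchings.
For each such perfect matching H, let X_H = 1 if all 6 edges of H are present in G. Then P[X_H = 1] = p^{6} = (1/6)^{6} = 1/46656.
Summing the indicators: E[X] = Σ_H E[X_H] = 10395 · p^{6} = 10395 · 1/46656 = 385/1728.
Numerically: E[X] ≈ 0.2228.

E[X] = 10395 · (1/6)^{6} = 385/1728 ≈ 0.2228.


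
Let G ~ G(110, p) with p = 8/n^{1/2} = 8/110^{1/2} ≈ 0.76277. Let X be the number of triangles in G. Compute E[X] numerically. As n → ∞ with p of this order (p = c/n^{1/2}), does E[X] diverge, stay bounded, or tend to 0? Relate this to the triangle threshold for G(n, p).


Number of potential triangles: C(110, 3) = 215820.
Each occurs with probability p³ ≈ (0.76277)³ ≈ 4.4379350e-01.
By linearity: E[X] = C(110, 3)·p³ ≈ 215820 · 4.4379350e-01 ≈ 95779.51233.
Since α = 1/2 < 1, p = c/n^{1/2} ≫ 1/n is above the triangle threshold p ~ 1/n. Asymptotically E[X] ~ (c³/6)·n^{3(1−α)} = (8³/6)·n^{1.5} → ∞; triangles are abundant w.h.p.

E[X] ≈ 95779.51233; in regime p = Θ(1/n^{1/2}) E[X] diverges (above the triangle threshold p ~ 1/n).


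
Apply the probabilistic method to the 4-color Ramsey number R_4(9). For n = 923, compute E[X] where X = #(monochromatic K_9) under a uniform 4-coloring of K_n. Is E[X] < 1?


E[X] = C(923, 9) · 4^{1 − 36} = 1288430932418687114265 · 4^{−35} = 1288430932418687114265/1180591620717411303424.
As a reduced fraction: E[X] = 1288430932418687114265/1180591620717411303424 ≈ 1.0913435.
Is E[X] < 1? NO.
Since E[X] ≥ 1, the first-moment bound is inconclusive at n = 923; it does NOT by itself certify R_4(9) > 923.

E[X] = 1288430932418687114265/1180591620717411303424 ≈ 1.0913435; E[X] ≥ 1; first-moment method inconclusive here.


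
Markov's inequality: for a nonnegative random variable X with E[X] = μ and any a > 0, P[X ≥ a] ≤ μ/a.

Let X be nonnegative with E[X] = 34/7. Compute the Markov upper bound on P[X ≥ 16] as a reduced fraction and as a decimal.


μ = E[X] = 34/7, a = 16.
Markov: P[X ≥ 16] ≤ μ/a = (34/7)/16 = 17/56.
Numerically: ≈ 0.30357.
(Since a = 16 > μ = 4.85714, the bound 17/56 is < 1 and informative.)

P[X ≥ 16] ≤ 17/56 ≈ 0.30357.


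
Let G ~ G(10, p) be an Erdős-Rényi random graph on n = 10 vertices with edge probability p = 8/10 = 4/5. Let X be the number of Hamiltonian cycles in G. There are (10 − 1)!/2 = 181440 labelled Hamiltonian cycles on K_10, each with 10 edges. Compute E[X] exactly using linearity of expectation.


K_10 has (10 − 1)!/2 = 181440 labelled Hamiltonian cycles.
For each such Hamiltonian cycle H, let X_H = 1 if all 10 edges of H are present in G. Then P[X_H = 1] = p^{10} = (4/5)^{10} = 1048576/9765625.
Summing the indicators: E[X] = Σ_H E[X_H] = 181440 · p^{10} = 181440 · 1048576/9765625 = 38050725888/1953125.
Numerically: E[X] ≈ 1.95e+04.

E[X] = 181440 · (4/5)^{10} = 38050725888/1953125 ≈ 1.95e+04.


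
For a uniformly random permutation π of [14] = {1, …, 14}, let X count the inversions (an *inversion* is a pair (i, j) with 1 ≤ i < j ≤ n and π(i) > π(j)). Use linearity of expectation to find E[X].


Write X = Σ X_I over the C(14, 2) = 91 pairs i < j, with X_I the indicator of one inversion.
There are 91 indicators.
For each fixed pair i < j, the values π(i) and π(j) are two distinct elements of {1, …, 14} in uniformly random order; by symmetry P[π(i) > π(j)] = 1/2.
By linearity: E[X] = 91 · (1/2) = C(14, 2) · (1/2) = 91/2 = 91/2 ≈ 45.5000.

E[X] = 91/2 = 45.5000.


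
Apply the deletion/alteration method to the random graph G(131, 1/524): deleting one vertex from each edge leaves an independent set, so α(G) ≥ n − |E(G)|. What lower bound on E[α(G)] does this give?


E[|E(G)|] = C(131, 2)·p = 8515 · (1/524) = 65/4.
E[α(G)] ≥ n − E[|E(G)|] = 131 − 65/4 = 459/4.
Numerically: ≈ 114.7500.
(This is only a lower bound; the true E[α(G)] may be larger.)

E[α(G)] ≥ 459/4 ≈ 114.7500.


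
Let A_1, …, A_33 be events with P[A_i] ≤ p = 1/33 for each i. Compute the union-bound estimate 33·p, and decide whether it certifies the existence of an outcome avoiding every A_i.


Union bound: P[∪_{i=1}^{33} A_i] ≤ Σ_i P[A_i] ≤ 33·p = 33·(1/33) = 1.
Numerically: 1 ≈ 1.0000.
Is 1 < 1? NO.
Since the bound 1 is ≥ 1, the union bound is uninformative here; it does NOT by itself certify existence.

33·p = 1 ≈ 1.0000; existence NOT certified by the union bound.


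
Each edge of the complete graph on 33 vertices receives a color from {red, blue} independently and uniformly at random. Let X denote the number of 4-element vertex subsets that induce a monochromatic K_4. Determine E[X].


Let X = Σ_S X_S over the C(33, 4) = 40920 subsets S of size 4, where X_S = 1 if the K_4 on S is monochromatic.
For a fixed S, the K_4 on S has C(4, 2) = 6 edges. P[all 6 edges red] = (1/2)^6, and likewise for blue, so P[monochromatic] = 2·(1/2)^6 = 2^{1 − 6} = 1/32.
By linearity: E[X] = C(33, 4) · 2^{1 − 6} = 40920 · 1/32 = 5115/4.
Numerically: E[X] ≈ 1278.75000.

E[X] = C(33,4)·2^(1−C(4,2)) = 5115/4 ≈ 1278.75000.


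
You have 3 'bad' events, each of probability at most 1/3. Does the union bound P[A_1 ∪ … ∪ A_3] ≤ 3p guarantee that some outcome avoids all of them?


Union bound: P[∪_{i=1}^{3} A_i] ≤ Σ_i P[A_i] ≤ 3·p = 3·(1/3) = 1.
Numerically: 1 ≈ 1.000.
Is 1 < 1? NO.
Since the bound 1 is ≥ 1, the union bound is uninformative here; it does NOT by itself certify existence.

3·p = 1 ≈ 1.000; existence NOT certified by the union bound.


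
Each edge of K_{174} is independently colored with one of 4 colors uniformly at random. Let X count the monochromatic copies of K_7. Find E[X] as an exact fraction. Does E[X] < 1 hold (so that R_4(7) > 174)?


E[X] = C(174, 7) · 4^{1 − 21} = 847879782984 · 4^{−20} = 847879782984/1099511627776.
As a reduced fraction: E[X] = 105984972873/137438953472 ≈ 0.771142.
Is E[X] < 1? YES.
Since E[X] < 1, there exists a 4-coloring of K_{174} with no monochromatic K_7; hence R_4(7) > 174.

E[X] = 105984972873/137438953472 ≈ 0.771142; E[X] < 1, so R_4(7) > 174.


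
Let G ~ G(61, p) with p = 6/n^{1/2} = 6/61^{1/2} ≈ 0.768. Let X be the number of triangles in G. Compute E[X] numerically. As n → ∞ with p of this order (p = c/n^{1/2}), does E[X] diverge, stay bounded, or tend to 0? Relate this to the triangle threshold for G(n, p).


Number of potential triangles: C(61, 3) = 35990.
Each occurs with probability p³ ≈ (0.768)³ ≈ 4.53376e-01.
By linearity: E[X] = C(61, 3)·p³ ≈ 35990 · 4.53376e-01 ≈ 16317.020.
Since α = 1/2 < 1, p = c/n^{1/2} ≫ 1/n is above the triangle threshold p ~ 1/n. Asymptotically E[X] ~ (c³/6)·n^{3(1−α)} = (6³/6)·n^{1.5} → ∞; triangles are abundant w.h.p.

E[X] ≈ 16317.020; in regime p = Θ(1/n^{1/2}) E[X] diverges (above the triangle threshold p ~ 1/n).


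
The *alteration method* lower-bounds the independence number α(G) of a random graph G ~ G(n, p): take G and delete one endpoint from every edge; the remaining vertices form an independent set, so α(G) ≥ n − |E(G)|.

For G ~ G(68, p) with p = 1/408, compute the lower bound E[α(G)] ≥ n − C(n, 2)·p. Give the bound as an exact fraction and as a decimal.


E[|E(G)|] = C(68, 2)·p = 2278 · (1/408) = 67/12.
E[α(G)] ≥ n − E[|E(G)|] = 68 − 67/12 = 749/12.
Numerically: ≈ 62.41667.
(This is only a lower bound; the true E[α(G)] may be larger.)

E[α(G)] ≥ 749/12 ≈ 62.41667.


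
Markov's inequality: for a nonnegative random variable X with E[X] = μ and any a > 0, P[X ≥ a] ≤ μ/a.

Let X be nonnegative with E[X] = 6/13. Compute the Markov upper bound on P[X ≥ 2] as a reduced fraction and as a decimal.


μ = E[X] = 6/13, a = 2.
Markov: P[X ≥ 2] ≤ μ/a = (6/13)/2 = 3/13.
Numerically: ≈ 0.230769.
(Since a = 2 > μ = 0.461538, the bound 3/13 is < 1 and informative.)

P[X ≥ 2] ≤ 3/13 ≈ 0.230769.


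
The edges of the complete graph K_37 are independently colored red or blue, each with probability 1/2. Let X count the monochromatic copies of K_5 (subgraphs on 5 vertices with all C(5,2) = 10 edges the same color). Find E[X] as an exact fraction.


Let X = Σ_S X_S over the C(37, 5) = 435897 subsets S of size 5, where X_S = 1 if the K_5 on S is monochromatic.
For a fixed S, the K_5 on S has C(5, 2) = 10 edges. P[all 10 edges red] = (1/2)^10, and likewise for blue, so P[monochromatic] = 2·(1/2)^10 = 2^{1 − 10} = 1/512.
By linearity of expectation: E[X] = C(37, 5) · 2^{1 − 10} = 435897 · 1/512 = 435897/512.
Numerically: E[X] ≈ 851.3613.

E[X] = C(37,5)·2^(1−C(5,2)) = 435897/512 ≈ 851.3613.


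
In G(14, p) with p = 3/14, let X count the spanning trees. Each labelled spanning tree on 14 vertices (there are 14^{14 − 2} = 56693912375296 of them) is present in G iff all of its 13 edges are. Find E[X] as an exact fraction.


K_14 has 14^{14 − 2} = 56693912375296 labelled spanning trees.
For each such spanning tree H, let X_H = 1 if all 13 edges of H are present in G. Then P[X_H = 1] = p^{13} = (3/14)^{13} = 1594323/793714773254144.
By linearity of expectation: E[X] = Σ_H E[X_H] = 56693912375296 · p^{13} = 56693912375296 · 1594323/793714773254144 = 1594323/14.
Numerically: E[X] ≈ 1.14e+05.

E[X] = 56693912375296 · (3/14)^{13} = 1594323/14 ≈ 1.14e+05.


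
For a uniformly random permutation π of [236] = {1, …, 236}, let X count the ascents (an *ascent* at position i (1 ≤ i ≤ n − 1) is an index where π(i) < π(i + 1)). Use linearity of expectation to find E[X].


Write X = Σ X_I over i = 1, …, 235, with X_I the indicator of one ascent.
There are 235 indicators.
For each fixed i, the pair (π(i), π(i+1)) is a uniformly random ordered pair of distinct values from {1, …, 236}; by symmetry P[π(i) < π(i+1)] = 1/2.
By linearity: E[X] = 235 · (1/2) = (236 − 1) · (1/2) = 235/2 ≈ 117.50000.

E[X] = 235/2 = 117.50000.


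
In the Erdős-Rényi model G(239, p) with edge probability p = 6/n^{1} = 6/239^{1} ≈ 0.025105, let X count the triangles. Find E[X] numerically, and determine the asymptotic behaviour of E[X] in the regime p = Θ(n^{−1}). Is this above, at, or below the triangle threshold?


Number of potential triangles: C(239, 3) = 2246839.
Each occurs with probability p³ ≈ (0.025105)³ ≈ 1.5821951e-05.
By linearity: E[X] = C(239, 3)·p³ ≈ 2246839 · 1.5821951e-05 ≈ 35.54938.
Here α = 1, so p = 6/n is exactly at the triangle threshold p ~ 1/n. Asymptotically E[X] → c³/6 = 6³/6 = 36 ≈ 36.00000, a bounded constant. In this regime the triangle count is asymptotically Poisson(c³/6).

E[X] ≈ 35.54938; in regime p = Θ(1/n^{1}) E[X] stays bounded (at the triangle threshold p ~ 1/n).


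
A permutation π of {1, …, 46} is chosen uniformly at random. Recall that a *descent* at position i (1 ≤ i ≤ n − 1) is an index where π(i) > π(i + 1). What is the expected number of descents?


Write X = Σ X_I over i = 1, …, 45, with X_I the indicator of one descent.
There are 45 indicators.
For each fixed i, the pair (π(i), π(i+1)) is a uniformly random ordered pair of distinct values from {1, …, 46}; by symmetry P[π(i) > π(i+1)] = 1/2.
By linearity: E[X] = 45 · (1/2) = (46 − 1) · (1/2) = 45/2 ≈ 22.500000.

E[X] = 45/2 = 22.500000.


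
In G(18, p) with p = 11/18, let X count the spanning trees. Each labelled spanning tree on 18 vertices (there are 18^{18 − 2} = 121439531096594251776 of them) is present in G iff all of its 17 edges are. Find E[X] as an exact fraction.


K_18 has 18^{18 − 2} = 121439531096594251776 labelled spanning trees.
For each such spanning tree H, let X_H = 1 if all 17 edges of H are present in G. Then P[X_H = 1] = p^{17} = (11/18)^{17} = 505447028499293771/2185911559738696531968.
Summing the indicators: E[X] = Σ_H E[X_H] = 121439531096594251776 · p^{17} = 121439531096594251776 · 505447028499293771/2185911559738696531968 = 505447028499293771/18.
Numerically: E[X] ≈ 2.808e+16.

E[X] = 121439531096594251776 · (11/18)^{17} = 505447028499293771/18 ≈ 2.808e+16.


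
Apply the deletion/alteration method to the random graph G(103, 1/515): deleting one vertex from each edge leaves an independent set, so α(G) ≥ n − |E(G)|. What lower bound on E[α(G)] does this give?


E[|E(G)|] = C(103, 2)·p = 5253 · (1/515) = 51/5.
E[α(G)] ≥ n − E[|E(G)|] = 103 − 51/5 = 464/5.
Numerically: ≈ 92.80000.
(This is only a lower bound; the true E[α(G)] may be larger.)

E[α(G)] ≥ 464/5 ≈ 92.80000.


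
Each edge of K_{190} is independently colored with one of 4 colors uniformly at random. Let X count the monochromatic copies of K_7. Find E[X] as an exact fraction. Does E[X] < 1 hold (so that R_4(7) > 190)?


E[X] = C(190, 7) · 4^{1 − 21} = 1585940245560 · 4^{−20} = 1585940245560/1099511627776.
As a reduced fraction: E[X] = 198242530695/137438953472 ≈ 1.442.
Is E[X] < 1? NO.
Since E[X] ≥ 1, the first-moment bound is inconclusive at n = 190; it does NOT by itself certify R_4(7) > 190.

E[X] = 198242530695/137438953472 ≈ 1.442; E[X] ≥ 1; first-moment method inconclusive here.


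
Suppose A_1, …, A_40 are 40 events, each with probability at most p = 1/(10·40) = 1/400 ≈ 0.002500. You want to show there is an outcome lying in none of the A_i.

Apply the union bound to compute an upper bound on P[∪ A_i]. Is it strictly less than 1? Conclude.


Union bound: P[∪_{i=1}^{40} A_i] ≤ Σ_i P[A_i] ≤ 40·p = 40·(1/400) = 1/10.
Numerically: 1/10 ≈ 0.100000.
Is 1/10 < 1? YES.
Since P[∪ A_i] ≤ 1/10 < 1, the complement has P[∩ A_i^c] ≥ 1 − 1/10 = 9/10 > 0, so some outcome avoids every A_i.

40·p = 1/10 ≈ 0.100000; existence CERTIFIED by the union bound.


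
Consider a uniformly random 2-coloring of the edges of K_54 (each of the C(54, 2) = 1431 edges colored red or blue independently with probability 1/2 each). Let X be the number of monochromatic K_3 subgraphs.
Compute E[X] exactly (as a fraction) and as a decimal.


Let X = Σ_S X_S over the C(54, 3) = 24804 subsets S of size 3, where X_S = 1 if the K_3 on S is monochromatic.
For a fixed S, the K_3 on S has C(3, 2) = 3 edges. P[all 3 edges red] = (1/2)^3, and likewise for blue, so P[monochromatic] = 2·(1/2)^3 = 2^{1 − 3} = 1/4.
By linearity: E[X] = C(54, 3) · 2^{1 − 3} = 24804 · 1/4 = 6201.
Numerically: E[X] ≈ 6201.00000.

E[X] = C(54,3)·2^(1−C(3,2)) = 6201 ≈ 6201.00000.


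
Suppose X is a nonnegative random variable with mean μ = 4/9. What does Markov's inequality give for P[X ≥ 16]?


μ = E[X] = 4/9, a = 16.
Markov: P[X ≥ 16] ≤ μ/a = (4/9)/16 = 1/36.
Numerically: ≈ 0.02778.
(Since a = 16 > μ = 0.44444, the bound 1/36 is < 1 and informative.)

P[X ≥ 16] ≤ 1/36 ≈ 0.02778.


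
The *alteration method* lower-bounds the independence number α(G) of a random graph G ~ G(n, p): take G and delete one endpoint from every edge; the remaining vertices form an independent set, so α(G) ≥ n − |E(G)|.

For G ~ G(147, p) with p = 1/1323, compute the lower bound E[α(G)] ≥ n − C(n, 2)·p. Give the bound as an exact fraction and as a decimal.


E[|E(G)|] = C(147, 2)·p = 10731 · (1/1323) = 73/9.
E[α(G)] ≥ n − E[|E(G)|] = 147 − 73/9 = 1250/9.
Numerically: ≈ 138.888889.
(This is only a lower bound; the true E[α(G)] may be larger.)

E[α(G)] ≥ 1250/9 ≈ 138.888889.


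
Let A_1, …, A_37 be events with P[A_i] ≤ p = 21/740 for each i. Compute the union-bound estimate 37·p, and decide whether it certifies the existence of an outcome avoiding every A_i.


Union bound: P[∪_{i=1}^{37} A_i] ≤ Σ_i P[A_i] ≤ 37·p = 37·(21/740) = 21/20.
Numerically: 21/20 ≈ 1.0500.
Is 21/20 < 1? NO.
Since the bound 21/20 is ≥ 1, the union bound is uninformative here; it does NOT by itself certify existence.

37·p = 21/20 ≈ 1.0500; existence NOT certified by the union bound.


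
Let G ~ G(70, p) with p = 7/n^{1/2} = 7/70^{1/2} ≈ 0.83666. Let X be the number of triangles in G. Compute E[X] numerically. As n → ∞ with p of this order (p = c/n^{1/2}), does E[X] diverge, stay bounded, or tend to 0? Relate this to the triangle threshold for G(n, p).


Number of potential triangles: C(70, 3) = 54740.
Each occurs with probability p³ ≈ (0.83666)³ ≈ 5.8566202e-01.
By linearity: E[X] = C(70, 3)·p³ ≈ 54740 · 5.8566202e-01 ≈ 32059.13890.
Since α = 1/2 < 1, p = c/n^{1/2} ≫ 1/n is above the triangle threshold p ~ 1/n. Asymptotically E[X] ~ (c³/6)·n^{3(1−α)} = (7³/6)·n^{1.5} → ∞; triangles are abundant w.h.p.

E[X] ≈ 32059.13890; in regime p = Θ(1/n^{1/2}) E[X] diverges (above the triangle threshold p ~ 1/n).


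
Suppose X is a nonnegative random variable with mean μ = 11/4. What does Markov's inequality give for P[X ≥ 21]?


μ = E[X] = 11/4, a = 21.
Markov: P[X ≥ 21] ≤ μ/a = (11/4)/21 = 11/84.
Numerically: ≈ 0.1310.
(Since a = 21 > μ = 2.7500, the bound 11/84 is < 1 and informative.)

P[X ≥ 21] ≤ 11/84 ≈ 0.1310.


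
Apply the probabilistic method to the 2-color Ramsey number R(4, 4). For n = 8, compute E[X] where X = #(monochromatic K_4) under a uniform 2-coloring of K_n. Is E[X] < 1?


E[X] = C(8, 4) · 2^{1 − 6} = 70 · 2^{−5} = 70/32.
As a reduced fraction: E[X] = 35/16 ≈ 2.1875000.
Is E[X] < 1? NO.
Since E[X] ≥ 1, the first-moment bound is inconclusive at n = 8; it does NOT by itself certify R(4, 4) > 8.

E[X] = 35/16 ≈ 2.1875000; E[X] ≥ 1; first-moment method inconclusive here.


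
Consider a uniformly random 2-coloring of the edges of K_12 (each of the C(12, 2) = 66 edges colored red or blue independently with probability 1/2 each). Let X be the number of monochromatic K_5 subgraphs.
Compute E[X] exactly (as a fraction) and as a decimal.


Let X = Σ_S X_S over the C(12, 5) = 792 subsets S of size 5, where X_S = 1 if the K_5 on S is monochromatic.
For a fixed S, the K_5 on S has C(5, 2) = 10 edges. P[all 10 edges red] = (1/2)^10, and likewise for blue, so P[monochromatic] = 2·(1/2)^10 = 2^{1 − 10} = 1/512.
By linearity of expectation: E[X] = C(12, 5) · 2^{1 − 10} = 792 · 1/512 = 99/64.
Numerically: E[X] ≈ 1.547.

E[X] = C(12,5)·2^(1−C(5,2)) = 99/64 ≈ 1.547.


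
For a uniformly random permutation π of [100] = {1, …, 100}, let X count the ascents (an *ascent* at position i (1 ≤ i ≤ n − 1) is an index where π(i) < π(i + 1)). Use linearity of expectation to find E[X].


Write X = Σ X_I over i = 1, …, 99, with X_I the indicator of one ascent.
There are 99 indicators.
For each fixed i, the pair (π(i), π(i+1)) is a uniformly random ordered pair of distinct values from {1, …, 100}; by symmetry P[π(i) < π(i+1)] = 1/2.
By linearity: E[X] = 99 · (1/2) = (100 − 1) · (1/2) = 99/2 ≈ 49.5000.

E[X] = 99/2 = 49.5000.


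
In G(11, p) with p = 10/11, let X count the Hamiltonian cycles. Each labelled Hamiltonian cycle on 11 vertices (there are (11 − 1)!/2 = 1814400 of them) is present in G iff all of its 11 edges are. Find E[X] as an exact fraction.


K_11 has (11 − 1)!/2 = 1814400 labelled Hamiltonian cycles.
For each such Hamiltonian cycle H, let X_H = 1 if all 11 edges of H are present in G. Then P[X_H = 1] = p^{11} = (10/11)^{11} = 100000000000/285311670611.
By linearity of expectation: E[X] = Σ_H E[X_H] = 1814400 · p^{11} = 1814400 · 100000000000/285311670611 = 181440000000000000/285311670611.
Numerically: E[X] ≈ 6.36e+05.

E[X] = 1814400 · (10/11)^{11} = 181440000000000000/285311670611 ≈ 6.36e+05.


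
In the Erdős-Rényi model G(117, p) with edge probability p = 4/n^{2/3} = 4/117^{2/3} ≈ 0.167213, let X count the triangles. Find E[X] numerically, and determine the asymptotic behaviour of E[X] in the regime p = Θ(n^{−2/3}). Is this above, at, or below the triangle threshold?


Number of potential triangles: C(117, 3) = 260130.
Each occurs with probability p³ ≈ (0.167213)³ ≈ 4.67528673e-03.
By linearity: E[X] = C(117, 3)·p³ ≈ 260130 · 4.67528673e-03 ≈ 1216.182336.
Since α = 2/3 < 1, p = c/n^{2/3} ≫ 1/n is above the triangle threshold p ~ 1/n. Asymptotically E[X] ~ (c³/6)·n^{3(1−α)} = (4³/6)·n^{1} → ∞; triangles are abundant w.h.p.

E[X] ≈ 1216.182336; in regime p = Θ(1/n^{2/3}) E[X] diverges (above the triangle threshold p ~ 1/n).


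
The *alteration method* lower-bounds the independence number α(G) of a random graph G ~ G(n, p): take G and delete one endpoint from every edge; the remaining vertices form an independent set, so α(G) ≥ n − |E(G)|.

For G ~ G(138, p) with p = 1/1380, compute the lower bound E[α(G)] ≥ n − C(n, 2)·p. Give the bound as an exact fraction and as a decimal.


E[|E(G)|] = C(138, 2)·p = 9453 · (1/1380) = 137/20.
E[α(G)] ≥ n − E[|E(G)|] = 138 − 137/20 = 2623/20.
Numerically: ≈ 131.150000.
(This is only a lower bound; the true E[α(G)] may be larger.)

E[α(G)] ≥ 2623/20 ≈ 131.150000.


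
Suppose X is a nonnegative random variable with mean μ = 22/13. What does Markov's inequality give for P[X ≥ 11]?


μ = E[X] = 22/13, a = 11.
Markov: P[X ≥ 11] ≤ μ/a = (22/13)/11 = 2/13.
Numerically: ≈ 0.1538.
(Since a = 11 > μ = 1.6923, the bound 2/13 is < 1 and informative.)

P[X ≥ 11] ≤ 2/13 ≈ 0.1538.


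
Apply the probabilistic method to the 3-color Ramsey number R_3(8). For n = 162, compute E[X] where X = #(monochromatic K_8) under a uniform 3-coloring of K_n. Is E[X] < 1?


E[X] = C(162, 8) · 3^{1 − 28} = 9870758125020 · 3^{−27} = 9870758125020/7625597484987.
As a reduced fraction: E[X] = 121861211420/94143178827 ≈ 1.294.
Is E[X] < 1? NO.
Since E[X] ≥ 1, the first-moment bound is inconclusive at n = 162; it does NOT by itself certify R_3(8) > 162.

E[X] = 121861211420/94143178827 ≈ 1.294; E[X] ≥ 1; first-moment method inconclusive here.


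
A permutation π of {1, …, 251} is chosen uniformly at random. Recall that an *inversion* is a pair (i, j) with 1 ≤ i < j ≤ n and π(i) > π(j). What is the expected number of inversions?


Write X = Σ X_I over the C(251, 2) = 31375 pairs i < j, with X_I the indicator of one inversion.
There are 31375 indicators.
For each fixed pair i < j, the values π(i) and π(j) are two distinct elements of {1, …, 251} in uniformly random order; by symmetry P[π(i) > π(j)] = 1/2.
By linearity: E[X] = 31375 · (1/2) = C(251, 2) · (1/2) = 31375/2 = 31375/2 ≈ 15687.500.

E[X] = 31375/2 = 15687.500.


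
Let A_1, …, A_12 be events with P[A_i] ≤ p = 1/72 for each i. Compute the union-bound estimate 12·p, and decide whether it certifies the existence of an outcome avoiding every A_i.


Union bound: P[∪_{i=1}^{12} A_i] ≤ Σ_i P[A_i] ≤ 12·p = 12·(1/72) = 1/6.
Numerically: 1/6 ≈ 0.166667.
Is 1/6 < 1? YES.
Since P[∪ A_i] ≤ 1/6 < 1, the complement has P[∩ A_i^c] ≥ 1 − 1/6 = 5/6 > 0, so some outcome avoids every A_i.

12·p = 1/6 ≈ 0.166667; existence CERTIFIED by the union bound.


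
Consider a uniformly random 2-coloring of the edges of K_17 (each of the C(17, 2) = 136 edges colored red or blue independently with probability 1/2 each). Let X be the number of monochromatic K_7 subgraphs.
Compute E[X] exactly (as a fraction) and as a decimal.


Let X = Σ_S X_S over the C(17, 7) = 19448 subsets S of size 7, where X_S = 1 if the K_7 on S is monochromatic.
For a fixed S, the K_7 on S has C(7, 2) = 21 edges. P[all 21 edges red] = (1/2)^21, and likewise for blue, so P[monochromatic] = 2·(1/2)^21 = 2^{1 − 21} = 1/1048576.
Summing: E[X] = C(17, 7) · 2^{1 − 21} = 19448 · 1/1048576 = 2431/131072.
Numerically: E[X] ≈ 0.0185.

E[X] = C(17,7)·2^(1−C(7,2)) = 2431/131072 ≈ 0.0185.


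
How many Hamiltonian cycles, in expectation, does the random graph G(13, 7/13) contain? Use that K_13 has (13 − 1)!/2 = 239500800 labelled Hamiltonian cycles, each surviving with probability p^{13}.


K_13 has (13 − 1)!/2 = 239500800 labelled Hamiltonian cycles.
For each such Hamiltonian cycle H, let X_H = 1 if all 13 edges of H are present in G. Then P[X_H = 1] = p^{13} = (7/13)^{13} = 96889010407/302875106592253.
By linearity of expectation: E[X] = Σ_H E[X_H] = 239500800 · p^{13} = 239500800 · 96889010407/302875106592253 = 23204995503684825600/302875106592253.
Numerically: E[X] ≈ 76616.

E[X] = 239500800 · (7/13)^{13} = 23204995503684825600/302875106592253 ≈ 76616.


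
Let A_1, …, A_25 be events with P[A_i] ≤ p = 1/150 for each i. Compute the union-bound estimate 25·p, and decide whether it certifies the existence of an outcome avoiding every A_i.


Union bound: P[∪_{i=1}^{25} A_i] ≤ Σ_i P[A_i] ≤ 25·p = 25·(1/150) = 1/6.
Numerically: 1/6 ≈ 0.16667.
Is 1/6 < 1? YES.
Since P[∪ A_i] ≤ 1/6 < 1, the complement has P[∩ A_i^c] ≥ 1 − 1/6 = 5/6 > 0, so some outcome avoids every A_i.

25·p = 1/6 ≈ 0.16667; existence CERTIFIED by the union bound.


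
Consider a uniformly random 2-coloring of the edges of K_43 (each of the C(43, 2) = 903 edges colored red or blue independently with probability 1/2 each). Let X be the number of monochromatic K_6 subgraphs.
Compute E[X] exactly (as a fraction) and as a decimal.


Let X = Σ_S X_S over the C(43, 6) = 6096454 subsets S of size 6, where X_S = 1 if the K_6 on S is monochromatic.
For a fixed S, the K_6 on S has C(6, 2) = 15 edges. P[all 15 edges red] = (1/2)^15, and likewise for blue, so P[monochromatic] = 2·(1/2)^15 = 2^{1 − 15} = 1/16384.
By linearity of expectation: E[X] = C(43, 6) · 2^{1 − 15} = 6096454 · 1/16384 = 3048227/8192.
Numerically: E[X] ≈ 372.09802.

E[X] = C(43,6)·2^(1−C(6,2)) = 3048227/8192 ≈ 372.09802.


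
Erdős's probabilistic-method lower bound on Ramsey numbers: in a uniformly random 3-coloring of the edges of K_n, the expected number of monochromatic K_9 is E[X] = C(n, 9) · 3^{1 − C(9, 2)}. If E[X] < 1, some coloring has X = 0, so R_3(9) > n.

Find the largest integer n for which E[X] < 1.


We need C(n, 9) · 3^{1 − 36} < 1, i.e. C(n, 9) < 3^{36 − 1} = 50031545098999707.
Check values of n near the boundary:
  n = 299: C(299, 9) = 46610674441390059; 46610674441390059 < 50031545098999707? YES
  n = 300: C(300, 9) = 48052241692154700; 48052241692154700 < 50031545098999707? YES
  n = 301: C(301, 9) = 49533303936090975; 49533303936090975 < 50031545098999707? YES
  n = 302: C(302, 9) = 51054804739588650; 51054804739588650 < 50031545098999707? NO
  n = 303: C(303, 9) = 52617706925494425; 52617706925494425 < 50031545098999707? NO
The largest n with C(n, 9) < 50031545098999707 is n = 301 (where E[X] = 16511101312030325/16677181699666569 ≈ 0.990). Hence R_3(9) > 301, i.e. R_3(9) ≥ 302.

Largest n = 301; hence R_3(9) > 301.
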